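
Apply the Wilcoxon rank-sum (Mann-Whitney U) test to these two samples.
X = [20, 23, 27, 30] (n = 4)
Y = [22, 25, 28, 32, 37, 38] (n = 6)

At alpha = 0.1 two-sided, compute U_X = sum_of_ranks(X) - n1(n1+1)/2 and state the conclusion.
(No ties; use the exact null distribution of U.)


Step 1: Combine and sort all 10 observations; assign midranks.
sorted (value, group): (20,X), (22,Y), (23,X), (25,Y), (27,X), (28,Y), (30,X), (32,Y), (37,Y), (38,Y)
ranks: 20->1, 22->2, 23->3, 25->4, 27->5, 28->6, 30->7, 32->8, 37->9, 38->10
Step 2: Rank sum for X: R1 = 1 + 3 + 5 + 7 = 16.
Step 3: U_X = R1 - n1(n1+1)/2 = 16 - 4*5/2 = 16 - 10 = 6.
       U_Y = n1*n2 - U_X = 24 - 6 = 18.
Step 4: No ties, so the exact null distribution of U (based on enumerating the C(10,4) = 210 equally likely rank assignments) gives the two-sided p-value.
Step 5: p-value = 0.257143; compare to alpha = 0.1. fail to reject H0.

U_X = 6, p = 0.257143, fail to reject H0 at alpha = 0.1.


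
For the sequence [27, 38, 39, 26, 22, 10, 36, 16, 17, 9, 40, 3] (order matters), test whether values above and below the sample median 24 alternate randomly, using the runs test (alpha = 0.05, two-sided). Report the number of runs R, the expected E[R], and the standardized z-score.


Step 1: Compute median = 24; label A = above, B = below.
Labels in order: AAAABBABBBAB  (n_A = 6, n_B = 6)
Step 2: Count runs R = 6.
Step 3: Under H0 (random ordering), E[R] = 2*n_A*n_B/(n_A+n_B) + 1 = 2*6*6/12 + 1 = 7.0000.
        Var[R] = 2*n_A*n_B*(2*n_A*n_B - n_A - n_B) / ((n_A+n_B)^2 * (n_A+n_B-1)) = 4320/1584 = 2.7273.
        SD[R] = 1.6514.
Step 4: Continuity-corrected z = (R + 0.5 - E[R]) / SD[R] = (6 + 0.5 - 7.0000) / 1.6514 = -0.3028.
Step 5: Two-sided p-value via normal approximation = 2*(1 - Phi(|z|)) = 0.762069.
Step 6: alpha = 0.05. fail to reject H0.

R = 6, z = -0.3028, p = 0.762069, fail to reject H0.


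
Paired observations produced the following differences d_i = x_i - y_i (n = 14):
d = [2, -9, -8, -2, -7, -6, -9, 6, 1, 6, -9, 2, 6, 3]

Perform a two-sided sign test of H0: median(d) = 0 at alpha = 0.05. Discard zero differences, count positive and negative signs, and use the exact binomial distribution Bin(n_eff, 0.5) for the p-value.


Step 1: Discard zero differences. Original n = 14; n_eff = number of nonzero differences = 14.
Nonzero differences (with sign): +2, -9, -8, -2, -7, -6, -9, +6, +1, +6, -9, +2, +6, +3
Step 2: Count signs: positive = 7, negative = 7.
Step 3: Under H0: P(positive) = 0.5, so the number of positives S ~ Bin(14, 0.5).
Step 4: Two-sided exact p-value = sum of Bin(14,0.5) probabilities at or below the observed probability = 1.000000.
Step 5: alpha = 0.05. fail to reject H0.

n_eff = 14, pos = 7, neg = 7, p = 1.000000, fail to reject H0.


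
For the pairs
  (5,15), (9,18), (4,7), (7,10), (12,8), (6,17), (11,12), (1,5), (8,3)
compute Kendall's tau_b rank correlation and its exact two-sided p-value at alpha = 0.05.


Step 1: Enumerate the 36 unordered pairs (i,j) with i<j and classify each by sign(x_j-x_i) * sign(y_j-y_i).
  (1,2):dx=+4,dy=+3->C; (1,3):dx=-1,dy=-8->C; (1,4):dx=+2,dy=-5->D; (1,5):dx=+7,dy=-7->D
  (1,6):dx=+1,dy=+2->C; (1,7):dx=+6,dy=-3->D; (1,8):dx=-4,dy=-10->C; (1,9):dx=+3,dy=-12->D
  (2,3):dx=-5,dy=-11->C; (2,4):dx=-2,dy=-8->C; (2,5):dx=+3,dy=-10->D; (2,6):dx=-3,dy=-1->C
  (2,7):dx=+2,dy=-6->D; (2,8):dx=-8,dy=-13->C; (2,9):dx=-1,dy=-15->C; (3,4):dx=+3,dy=+3->C
  (3,5):dx=+8,dy=+1->C; (3,6):dx=+2,dy=+10->C; (3,7):dx=+7,dy=+5->C; (3,8):dx=-3,dy=-2->C
  (3,9):dx=+4,dy=-4->D; (4,5):dx=+5,dy=-2->D; (4,6):dx=-1,dy=+7->D; (4,7):dx=+4,dy=+2->C
  (4,8):dx=-6,dy=-5->C; (4,9):dx=+1,dy=-7->D; (5,6):dx=-6,dy=+9->D; (5,7):dx=-1,dy=+4->D
  (5,8):dx=-11,dy=-3->C; (5,9):dx=-4,dy=-5->C; (6,7):dx=+5,dy=-5->D; (6,8):dx=-5,dy=-12->C
  (6,9):dx=+2,dy=-14->D; (7,8):dx=-10,dy=-7->C; (7,9):dx=-3,dy=-9->C; (8,9):dx=+7,dy=-2->D
Step 2: C = 21, D = 15, total pairs = 36.
Step 3: tau = (C - D)/(n(n-1)/2) = (21 - 15)/36 = 0.166667.
Step 4: Exact two-sided p-value (enumerate n! = 362880 permutations of y under H0): p = 0.612202.
Step 5: alpha = 0.05. fail to reject H0.

tau_b = 0.1667 (C=21, D=15), p = 0.612202, fail to reject H0.


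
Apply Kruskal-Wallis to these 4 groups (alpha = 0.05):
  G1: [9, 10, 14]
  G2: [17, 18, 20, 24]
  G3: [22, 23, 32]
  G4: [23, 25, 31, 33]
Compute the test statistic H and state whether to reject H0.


Step 1: Combine all N = 14 observations and assign midranks.
sorted (value, group, rank): (9,G1,1), (10,G1,2), (14,G1,3), (17,G2,4), (18,G2,5), (20,G2,6), (22,G3,7), (23,G3,8.5), (23,G4,8.5), (24,G2,10), (25,G4,11), (31,G4,12), (32,G3,13), (33,G4,14)
Step 2: Sum ranks within each group.
R_1 = 6 (n_1 = 3)
R_2 = 25 (n_2 = 4)
R_3 = 28.5 (n_3 = 3)
R_4 = 45.5 (n_4 = 4)
Step 3: H = 12/(N(N+1)) * sum(R_i^2/n_i) - 3(N+1)
     = 12/(14*15) * (6^2/3 + 25^2/4 + 28.5^2/3 + 45.5^2/4) - 3*15
     = 0.057143 * 956.562 - 45
     = 9.660714.
Step 4: Ties present; correction factor C = 1 - 6/(14^3 - 14) = 0.997802. Corrected H = 9.660714 / 0.997802 = 9.681993.
Step 5: Under H0, H ~ chi^2(3); p-value = 0.021472.
Step 6: alpha = 0.05. reject H0.

H = 9.6820, df = 3, p = 0.021472, reject H0.


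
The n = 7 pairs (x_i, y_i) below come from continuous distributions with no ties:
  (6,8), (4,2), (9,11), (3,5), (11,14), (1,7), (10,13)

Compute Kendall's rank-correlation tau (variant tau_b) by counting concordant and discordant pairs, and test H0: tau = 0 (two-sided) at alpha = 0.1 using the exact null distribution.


Step 1: Enumerate the 21 unordered pairs (i,j) with i<j and classify each by sign(x_j-x_i) * sign(y_j-y_i).
  (1,2):dx=-2,dy=-6->C; (1,3):dx=+3,dy=+3->C; (1,4):dx=-3,dy=-3->C; (1,5):dx=+5,dy=+6->C
  (1,6):dx=-5,dy=-1->C; (1,7):dx=+4,dy=+5->C; (2,3):dx=+5,dy=+9->C; (2,4):dx=-1,dy=+3->D
  (2,5):dx=+7,dy=+12->C; (2,6):dx=-3,dy=+5->D; (2,7):dx=+6,dy=+11->C; (3,4):dx=-6,dy=-6->C
  (3,5):dx=+2,dy=+3->C; (3,6):dx=-8,dy=-4->C; (3,7):dx=+1,dy=+2->C; (4,5):dx=+8,dy=+9->C
  (4,6):dx=-2,dy=+2->D; (4,7):dx=+7,dy=+8->C; (5,6):dx=-10,dy=-7->C; (5,7):dx=-1,dy=-1->C
  (6,7):dx=+9,dy=+6->C
Step 2: C = 18, D = 3, total pairs = 21.
Step 3: tau = (C - D)/(n(n-1)/2) = (18 - 3)/21 = 0.714286.
Step 4: Exact two-sided p-value (enumerate n! = 5040 permutations of y under H0): p = 0.030159.
Step 5: alpha = 0.1. reject H0.

tau_b = 0.7143 (C=18, D=3), p = 0.030159, reject H0.


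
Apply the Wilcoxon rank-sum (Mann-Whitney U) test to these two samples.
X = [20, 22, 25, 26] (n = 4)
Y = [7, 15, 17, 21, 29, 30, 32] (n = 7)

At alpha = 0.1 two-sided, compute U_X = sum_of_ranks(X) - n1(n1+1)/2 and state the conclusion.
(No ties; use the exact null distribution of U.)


Step 1: Combine and sort all 11 observations; assign midranks.
sorted (value, group): (7,Y), (15,Y), (17,Y), (20,X), (21,Y), (22,X), (25,X), (26,X), (29,Y), (30,Y), (32,Y)
ranks: 7->1, 15->2, 17->3, 20->4, 21->5, 22->6, 25->7, 26->8, 29->9, 30->10, 32->11
Step 2: Rank sum for X: R1 = 4 + 6 + 7 + 8 = 25.
Step 3: U_X = R1 - n1(n1+1)/2 = 25 - 4*5/2 = 25 - 10 = 15.
       U_Y = n1*n2 - U_X = 28 - 15 = 13.
Step 4: No ties, so the exact null distribution of U (based on enumerating the C(11,4) = 330 equally likely rank assignments) gives the two-sided p-value.
Step 5: p-value = 0.927273; compare to alpha = 0.1. fail to reject H0.

U_X = 15, p = 0.927273, fail to reject H0 at alpha = 0.1.


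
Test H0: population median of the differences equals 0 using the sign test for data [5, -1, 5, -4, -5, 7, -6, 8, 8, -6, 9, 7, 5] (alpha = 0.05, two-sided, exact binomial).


Step 1: Discard zero differences. Original n = 13; n_eff = number of nonzero differences = 13.
Nonzero differences (with sign): +5, -1, +5, -4, -5, +7, -6, +8, +8, -6, +9, +7, +5
Step 2: Count signs: positive = 8, negative = 5.
Step 3: Under H0: P(positive) = 0.5, so the number of positives S ~ Bin(13, 0.5).
Step 4: Two-sided exact p-value = sum of Bin(13,0.5) probabilities at or below the observed probability = 0.581055.
Step 5: alpha = 0.05. fail to reject H0.

n_eff = 13, pos = 8, neg = 5, p = 0.581055, fail to reject H0.


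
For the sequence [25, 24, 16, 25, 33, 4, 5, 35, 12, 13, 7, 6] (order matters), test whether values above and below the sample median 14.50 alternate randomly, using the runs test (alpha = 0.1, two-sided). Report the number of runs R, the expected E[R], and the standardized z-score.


Step 1: Compute median = 14.50; label A = above, B = below.
Labels in order: AAAAABBABBBB  (n_A = 6, n_B = 6)
Step 2: Count runs R = 4.
Step 3: Under H0 (random ordering), E[R] = 2*n_A*n_B/(n_A+n_B) + 1 = 2*6*6/12 + 1 = 7.0000.
        Var[R] = 2*n_A*n_B*(2*n_A*n_B - n_A - n_B) / ((n_A+n_B)^2 * (n_A+n_B-1)) = 4320/1584 = 2.7273.
        SD[R] = 1.6514.
Step 4: Continuity-corrected z = (R + 0.5 - E[R]) / SD[R] = (4 + 0.5 - 7.0000) / 1.6514 = -1.5138.
Step 5: Two-sided p-value via normal approximation = 2*(1 - Phi(|z|)) = 0.130070.
Step 6: alpha = 0.1. fail to reject H0.

R = 4, z = -1.5138, p = 0.130070, fail to reject H0.


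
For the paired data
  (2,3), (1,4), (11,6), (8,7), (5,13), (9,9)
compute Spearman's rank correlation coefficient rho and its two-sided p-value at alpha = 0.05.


Step 1: Rank x and y separately (midranks; no ties here).
rank(x): 2->2, 1->1, 11->6, 8->4, 5->3, 9->5
rank(y): 3->1, 4->2, 6->3, 7->4, 13->6, 9->5
Step 2: d_i = R_x(i) - R_y(i); compute d_i^2.
  (2-1)^2=1, (1-2)^2=1, (6-3)^2=9, (4-4)^2=0, (3-6)^2=9, (5-5)^2=0
sum(d^2) = 20.
Step 3: rho = 1 - 6*20 / (6*(6^2 - 1)) = 1 - 120/210 = 0.428571.
Step 4: Under H0, t = rho * sqrt((n-2)/(1-rho^2)) = 0.9487 ~ t(4).
Step 5: Two-sided p-value from the t-distribution with 4 df = 0.396501.
Step 6: alpha = 0.05. fail to reject H0.

rho = 0.4286, p = 0.396501, fail to reject H0 at alpha = 0.05.


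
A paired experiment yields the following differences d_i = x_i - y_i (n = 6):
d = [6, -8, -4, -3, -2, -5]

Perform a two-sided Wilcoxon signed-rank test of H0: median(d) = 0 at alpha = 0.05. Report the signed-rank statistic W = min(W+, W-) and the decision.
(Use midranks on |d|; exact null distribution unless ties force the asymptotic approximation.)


Step 1: Drop any zero differences (none here) and take |d_i|.
|d| = [6, 8, 4, 3, 2, 5]
Step 2: Midrank |d_i| (ties get averaged ranks).
ranks: |6|->5, |8|->6, |4|->3, |3|->2, |2|->1, |5|->4
Step 3: Attach original signs; sum ranks with positive sign and with negative sign.
W+ = 5 = 5
W- = 6 + 3 + 2 + 1 + 4 = 16
(Check: W+ + W- = 21 should equal n(n+1)/2 = 21.)
Step 4: Test statistic W = min(W+, W-) = 5.
Step 5: No ties, so the exact null distribution over the 2^6 = 64 sign assignments gives the two-sided p-value = 0.312500.
Step 6: alpha = 0.05. fail to reject H0.

W+ = 5, W- = 16, W = min = 5, p = 0.312500, fail to reject H0.


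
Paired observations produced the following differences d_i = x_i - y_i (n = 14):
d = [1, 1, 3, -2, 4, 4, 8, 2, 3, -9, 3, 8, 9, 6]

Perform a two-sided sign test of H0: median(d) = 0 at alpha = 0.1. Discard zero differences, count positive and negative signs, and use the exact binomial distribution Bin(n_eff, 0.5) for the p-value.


Step 1: Discard zero differences. Original n = 14; n_eff = number of nonzero differences = 14.
Nonzero differences (with sign): +1, +1, +3, -2, +4, +4, +8, +2, +3, -9, +3, +8, +9, +6
Step 2: Count signs: positive = 12, negative = 2.
Step 3: Under H0: P(positive) = 0.5, so the number of positives S ~ Bin(14, 0.5).
Step 4: Two-sided exact p-value = sum of Bin(14,0.5) probabilities at or below the observed probability = 0.012939.
Step 5: alpha = 0.1. reject H0.

n_eff = 14, pos = 12, neg = 2, p = 0.012939, reject H0.


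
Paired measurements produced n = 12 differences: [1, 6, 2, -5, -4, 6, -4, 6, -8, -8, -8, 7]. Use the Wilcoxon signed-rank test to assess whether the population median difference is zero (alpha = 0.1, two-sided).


Step 1: Drop any zero differences (none here) and take |d_i|.
|d| = [1, 6, 2, 5, 4, 6, 4, 6, 8, 8, 8, 7]
Step 2: Midrank |d_i| (ties get averaged ranks).
ranks: |1|->1, |6|->7, |2|->2, |5|->5, |4|->3.5, |6|->7, |4|->3.5, |6|->7, |8|->11, |8|->11, |8|->11, |7|->9
Step 3: Attach original signs; sum ranks with positive sign and with negative sign.
W+ = 1 + 7 + 2 + 7 + 7 + 9 = 33
W- = 5 + 3.5 + 3.5 + 11 + 11 + 11 = 45
(Check: W+ + W- = 78 should equal n(n+1)/2 = 78.)
Step 4: Test statistic W = min(W+, W-) = 33.
Step 5: Ties in |d|, so use the tie-corrected normal approximation.
        E[W] = n(n+1)/4 = 12*13/4 = 39.
        Tie groups: |d|=4 (t=2), |d|=6 (t=3), |d|=8 (t=3); sum(t^3 - t) = 54.
        Var[W] = n(n+1)(2n+1)/24 - sum(t^3-t)/48 = 3900/24 - 54/48 = 161.375.
        z = (W - E[W]) / sqrt(Var[W]) = (33 - 39) / 12.7033 = -0.4723.
        Two-sided p = 2*Phi(z) = 0.636701.
Step 6: alpha = 0.1. fail to reject H0.

W+ = 33, W- = 45, W = min = 33, p = 0.636701, fail to reject H0.


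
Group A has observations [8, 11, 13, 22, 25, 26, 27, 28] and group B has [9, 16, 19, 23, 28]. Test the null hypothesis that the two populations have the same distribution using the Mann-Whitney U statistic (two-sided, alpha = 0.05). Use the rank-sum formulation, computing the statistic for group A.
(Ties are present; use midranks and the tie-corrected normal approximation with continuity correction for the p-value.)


Step 1: Combine and sort all 13 observations; assign midranks.
sorted (value, group): (8,X), (9,Y), (11,X), (13,X), (16,Y), (19,Y), (22,X), (23,Y), (25,X), (26,X), (27,X), (28,X), (28,Y)
ranks: 8->1, 9->2, 11->3, 13->4, 16->5, 19->6, 22->7, 23->8, 25->9, 26->10, 27->11, 28->12.5, 28->12.5
Step 2: Rank sum for X: R1 = 1 + 3 + 4 + 7 + 9 + 10 + 11 + 12.5 = 57.5.
Step 3: U_X = R1 - n1(n1+1)/2 = 57.5 - 8*9/2 = 57.5 - 36 = 21.5.
       U_Y = n1*n2 - U_X = 40 - 21.5 = 18.5.
Step 4: Ties are present, so use the tie-corrected normal approximation (with continuity correction) for the p-value.
Step 5: p-value = 0.883458; compare to alpha = 0.05. fail to reject H0.

U_X = 21.5, p = 0.883458, fail to reject H0 at alpha = 0.05.


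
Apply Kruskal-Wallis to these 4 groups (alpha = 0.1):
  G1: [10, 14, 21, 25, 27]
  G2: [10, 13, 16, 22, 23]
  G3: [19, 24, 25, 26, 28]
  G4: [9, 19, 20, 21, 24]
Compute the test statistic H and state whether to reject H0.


Step 1: Combine all N = 20 observations and assign midranks.
sorted (value, group, rank): (9,G4,1), (10,G1,2.5), (10,G2,2.5), (13,G2,4), (14,G1,5), (16,G2,6), (19,G3,7.5), (19,G4,7.5), (20,G4,9), (21,G1,10.5), (21,G4,10.5), (22,G2,12), (23,G2,13), (24,G3,14.5), (24,G4,14.5), (25,G1,16.5), (25,G3,16.5), (26,G3,18), (27,G1,19), (28,G3,20)
Step 2: Sum ranks within each group.
R_1 = 53.5 (n_1 = 5)
R_2 = 37.5 (n_2 = 5)
R_3 = 76.5 (n_3 = 5)
R_4 = 42.5 (n_4 = 5)
Step 3: H = 12/(N(N+1)) * sum(R_i^2/n_i) - 3(N+1)
     = 12/(20*21) * (53.5^2/5 + 37.5^2/5 + 76.5^2/5 + 42.5^2/5) - 3*21
     = 0.028571 * 2385.4 - 63
     = 5.154286.
Step 4: Ties present; correction factor C = 1 - 30/(20^3 - 20) = 0.996241. Corrected H = 5.154286 / 0.996241 = 5.173736.
Step 5: Under H0, H ~ chi^2(3); p-value = 0.159509.
Step 6: alpha = 0.1. fail to reject H0.

H = 5.1737, df = 3, p = 0.159509, fail to reject H0.


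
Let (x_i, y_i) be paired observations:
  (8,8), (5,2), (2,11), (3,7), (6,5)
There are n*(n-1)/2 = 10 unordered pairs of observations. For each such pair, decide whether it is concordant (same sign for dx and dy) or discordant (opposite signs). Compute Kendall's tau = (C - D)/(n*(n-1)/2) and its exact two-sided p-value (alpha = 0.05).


Step 1: Enumerate the 10 unordered pairs (i,j) with i<j and classify each by sign(x_j-x_i) * sign(y_j-y_i).
  (1,2):dx=-3,dy=-6->C; (1,3):dx=-6,dy=+3->D; (1,4):dx=-5,dy=-1->C; (1,5):dx=-2,dy=-3->C
  (2,3):dx=-3,dy=+9->D; (2,4):dx=-2,dy=+5->D; (2,5):dx=+1,dy=+3->C; (3,4):dx=+1,dy=-4->D
  (3,5):dx=+4,dy=-6->D; (4,5):dx=+3,dy=-2->D
Step 2: C = 4, D = 6, total pairs = 10.
Step 3: tau = (C - D)/(n(n-1)/2) = (4 - 6)/10 = -0.200000.
Step 4: Exact two-sided p-value (enumerate n! = 120 permutations of y under H0): p = 0.816667.
Step 5: alpha = 0.05. fail to reject H0.

tau_b = -0.2000 (C=4, D=6), p = 0.816667, fail to reject H0.


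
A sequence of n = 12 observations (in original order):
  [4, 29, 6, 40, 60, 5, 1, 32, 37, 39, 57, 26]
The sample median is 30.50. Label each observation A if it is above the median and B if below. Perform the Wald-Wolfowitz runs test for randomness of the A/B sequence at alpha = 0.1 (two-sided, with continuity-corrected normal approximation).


Step 1: Compute median = 30.50; label A = above, B = below.
Labels in order: BBBAABBAAAAB  (n_A = 6, n_B = 6)
Step 2: Count runs R = 5.
Step 3: Under H0 (random ordering), E[R] = 2*n_A*n_B/(n_A+n_B) + 1 = 2*6*6/12 + 1 = 7.0000.
        Var[R] = 2*n_A*n_B*(2*n_A*n_B - n_A - n_B) / ((n_A+n_B)^2 * (n_A+n_B-1)) = 4320/1584 = 2.7273.
        SD[R] = 1.6514.
Step 4: Continuity-corrected z = (R + 0.5 - E[R]) / SD[R] = (5 + 0.5 - 7.0000) / 1.6514 = -0.9083.
Step 5: Two-sided p-value via normal approximation = 2*(1 - Phi(|z|)) = 0.363722.
Step 6: alpha = 0.1. fail to reject H0.

R = 5, z = -0.9083, p = 0.363722, fail to reject H0.


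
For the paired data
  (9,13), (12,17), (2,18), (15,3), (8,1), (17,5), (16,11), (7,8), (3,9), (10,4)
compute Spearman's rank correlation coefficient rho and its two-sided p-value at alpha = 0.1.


Step 1: Rank x and y separately (midranks; no ties here).
rank(x): 9->5, 12->7, 2->1, 15->8, 8->4, 17->10, 16->9, 7->3, 3->2, 10->6
rank(y): 13->8, 17->9, 18->10, 3->2, 1->1, 5->4, 11->7, 8->5, 9->6, 4->3
Step 2: d_i = R_x(i) - R_y(i); compute d_i^2.
  (5-8)^2=9, (7-9)^2=4, (1-10)^2=81, (8-2)^2=36, (4-1)^2=9, (10-4)^2=36, (9-7)^2=4, (3-5)^2=4, (2-6)^2=16, (6-3)^2=9
sum(d^2) = 208.
Step 3: rho = 1 - 6*208 / (10*(10^2 - 1)) = 1 - 1248/990 = -0.260606.
Step 4: Under H0, t = rho * sqrt((n-2)/(1-rho^2)) = -0.7635 ~ t(8).
Step 5: Two-sided p-value from the t-distribution with 8 df = 0.467089.
Step 6: alpha = 0.1. fail to reject H0.

rho = -0.2606, p = 0.467089, fail to reject H0 at alpha = 0.1.


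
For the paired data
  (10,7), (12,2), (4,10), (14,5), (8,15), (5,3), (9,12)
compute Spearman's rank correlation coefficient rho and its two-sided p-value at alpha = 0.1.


Step 1: Rank x and y separately (midranks; no ties here).
rank(x): 10->5, 12->6, 4->1, 14->7, 8->3, 5->2, 9->4
rank(y): 7->4, 2->1, 10->5, 5->3, 15->7, 3->2, 12->6
Step 2: d_i = R_x(i) - R_y(i); compute d_i^2.
  (5-4)^2=1, (6-1)^2=25, (1-5)^2=16, (7-3)^2=16, (3-7)^2=16, (2-2)^2=0, (4-6)^2=4
sum(d^2) = 78.
Step 3: rho = 1 - 6*78 / (7*(7^2 - 1)) = 1 - 468/336 = -0.392857.
Step 4: Under H0, t = rho * sqrt((n-2)/(1-rho^2)) = -0.9553 ~ t(5).
Step 5: Two-sided p-value from the t-distribution with 5 df = 0.383317.
Step 6: alpha = 0.1. fail to reject H0.

rho = -0.3929, p = 0.383317, fail to reject H0 at alpha = 0.1.


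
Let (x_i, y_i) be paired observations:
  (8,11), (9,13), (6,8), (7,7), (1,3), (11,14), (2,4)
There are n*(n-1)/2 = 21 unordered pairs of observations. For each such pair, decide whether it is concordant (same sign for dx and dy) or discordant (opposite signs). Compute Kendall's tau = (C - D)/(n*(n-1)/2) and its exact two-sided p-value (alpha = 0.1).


Step 1: Enumerate the 21 unordered pairs (i,j) with i<j and classify each by sign(x_j-x_i) * sign(y_j-y_i).
  (1,2):dx=+1,dy=+2->C; (1,3):dx=-2,dy=-3->C; (1,4):dx=-1,dy=-4->C; (1,5):dx=-7,dy=-8->C
  (1,6):dx=+3,dy=+3->C; (1,7):dx=-6,dy=-7->C; (2,3):dx=-3,dy=-5->C; (2,4):dx=-2,dy=-6->C
  (2,5):dx=-8,dy=-10->C; (2,6):dx=+2,dy=+1->C; (2,7):dx=-7,dy=-9->C; (3,4):dx=+1,dy=-1->D
  (3,5):dx=-5,dy=-5->C; (3,6):dx=+5,dy=+6->C; (3,7):dx=-4,dy=-4->C; (4,5):dx=-6,dy=-4->C
  (4,6):dx=+4,dy=+7->C; (4,7):dx=-5,dy=-3->C; (5,6):dx=+10,dy=+11->C; (5,7):dx=+1,dy=+1->C
  (6,7):dx=-9,dy=-10->C
Step 2: C = 20, D = 1, total pairs = 21.
Step 3: tau = (C - D)/(n(n-1)/2) = (20 - 1)/21 = 0.904762.
Step 4: Exact two-sided p-value (enumerate n! = 5040 permutations of y under H0): p = 0.002778.
Step 5: alpha = 0.1. reject H0.

tau_b = 0.9048 (C=20, D=1), p = 0.002778, reject H0.


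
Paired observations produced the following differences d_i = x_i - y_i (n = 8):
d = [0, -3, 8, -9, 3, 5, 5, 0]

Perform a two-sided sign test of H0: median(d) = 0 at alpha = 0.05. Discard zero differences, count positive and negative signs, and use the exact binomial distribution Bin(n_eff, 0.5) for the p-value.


Step 1: Discard zero differences. Original n = 8; n_eff = number of nonzero differences = 6.
Nonzero differences (with sign): -3, +8, -9, +3, +5, +5
Step 2: Count signs: positive = 4, negative = 2.
Step 3: Under H0: P(positive) = 0.5, so the number of positives S ~ Bin(6, 0.5).
Step 4: Two-sided exact p-value = sum of Bin(6,0.5) probabilities at or below the observed probability = 0.687500.
Step 5: alpha = 0.05. fail to reject H0.

n_eff = 6, pos = 4, neg = 2, p = 0.687500, fail to reject H0.


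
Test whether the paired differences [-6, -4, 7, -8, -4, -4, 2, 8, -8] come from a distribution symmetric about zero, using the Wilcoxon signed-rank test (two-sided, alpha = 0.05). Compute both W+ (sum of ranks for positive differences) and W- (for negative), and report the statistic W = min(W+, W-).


Step 1: Drop any zero differences (none here) and take |d_i|.
|d| = [6, 4, 7, 8, 4, 4, 2, 8, 8]
Step 2: Midrank |d_i| (ties get averaged ranks).
ranks: |6|->5, |4|->3, |7|->6, |8|->8, |4|->3, |4|->3, |2|->1, |8|->8, |8|->8
Step 3: Attach original signs; sum ranks with positive sign and with negative sign.
W+ = 6 + 1 + 8 = 15
W- = 5 + 3 + 8 + 3 + 3 + 8 = 30
(Check: W+ + W- = 45 should equal n(n+1)/2 = 45.)
Step 4: Test statistic W = min(W+, W-) = 15.
Step 5: Ties in |d|, so use the tie-corrected normal approximation.
        E[W] = n(n+1)/4 = 9*10/4 = 22.5.
        Tie groups: |d|=4 (t=3), |d|=8 (t=3); sum(t^3 - t) = 48.
        Var[W] = n(n+1)(2n+1)/24 - sum(t^3-t)/48 = 1710/24 - 48/48 = 70.25.
        z = (W - E[W]) / sqrt(Var[W]) = (15 - 22.5) / 8.3815 = -0.8948.
        Two-sided p = 2*Phi(z) = 0.370881.
Step 6: alpha = 0.05. fail to reject H0.

W+ = 15, W- = 30, W = min = 15, p = 0.370881, fail to reject H0.


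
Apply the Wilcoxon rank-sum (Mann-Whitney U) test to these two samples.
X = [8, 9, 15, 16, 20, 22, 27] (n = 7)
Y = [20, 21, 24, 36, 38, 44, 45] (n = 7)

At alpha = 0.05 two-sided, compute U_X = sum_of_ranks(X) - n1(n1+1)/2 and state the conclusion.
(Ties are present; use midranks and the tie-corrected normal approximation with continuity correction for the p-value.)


Step 1: Combine and sort all 14 observations; assign midranks.
sorted (value, group): (8,X), (9,X), (15,X), (16,X), (20,X), (20,Y), (21,Y), (22,X), (24,Y), (27,X), (36,Y), (38,Y), (44,Y), (45,Y)
ranks: 8->1, 9->2, 15->3, 16->4, 20->5.5, 20->5.5, 21->7, 22->8, 24->9, 27->10, 36->11, 38->12, 44->13, 45->14
Step 2: Rank sum for X: R1 = 1 + 2 + 3 + 4 + 5.5 + 8 + 10 = 33.5.
Step 3: U_X = R1 - n1(n1+1)/2 = 33.5 - 7*8/2 = 33.5 - 28 = 5.5.
       U_Y = n1*n2 - U_X = 49 - 5.5 = 43.5.
Step 4: Ties are present, so use the tie-corrected normal approximation (with continuity correction) for the p-value.
Step 5: p-value = 0.017960; compare to alpha = 0.05. reject H0.

U_X = 5.5, p = 0.017960, reject H0 at alpha = 0.05.


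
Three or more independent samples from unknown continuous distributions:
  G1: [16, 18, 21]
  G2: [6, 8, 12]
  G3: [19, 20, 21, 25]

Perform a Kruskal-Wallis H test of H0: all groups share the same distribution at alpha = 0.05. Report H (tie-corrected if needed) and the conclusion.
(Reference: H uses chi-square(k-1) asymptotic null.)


Step 1: Combine all N = 10 observations and assign midranks.
sorted (value, group, rank): (6,G2,1), (8,G2,2), (12,G2,3), (16,G1,4), (18,G1,5), (19,G3,6), (20,G3,7), (21,G1,8.5), (21,G3,8.5), (25,G3,10)
Step 2: Sum ranks within each group.
R_1 = 17.5 (n_1 = 3)
R_2 = 6 (n_2 = 3)
R_3 = 31.5 (n_3 = 4)
Step 3: H = 12/(N(N+1)) * sum(R_i^2/n_i) - 3(N+1)
     = 12/(10*11) * (17.5^2/3 + 6^2/3 + 31.5^2/4) - 3*11
     = 0.109091 * 362.146 - 33
     = 6.506818.
Step 4: Ties present; correction factor C = 1 - 6/(10^3 - 10) = 0.993939. Corrected H = 6.506818 / 0.993939 = 6.546494.
Step 5: Under H0, H ~ chi^2(2); p-value = 0.037883.
Step 6: alpha = 0.05. reject H0.

H = 6.5465, df = 2, p = 0.037883, reject H0.


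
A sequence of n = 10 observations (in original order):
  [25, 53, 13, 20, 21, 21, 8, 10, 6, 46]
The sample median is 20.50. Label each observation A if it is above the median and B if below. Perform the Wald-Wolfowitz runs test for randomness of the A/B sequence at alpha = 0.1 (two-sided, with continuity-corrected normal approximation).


Step 1: Compute median = 20.50; label A = above, B = below.
Labels in order: AABBAABBBA  (n_A = 5, n_B = 5)
Step 2: Count runs R = 5.
Step 3: Under H0 (random ordering), E[R] = 2*n_A*n_B/(n_A+n_B) + 1 = 2*5*5/10 + 1 = 6.0000.
        Var[R] = 2*n_A*n_B*(2*n_A*n_B - n_A - n_B) / ((n_A+n_B)^2 * (n_A+n_B-1)) = 2000/900 = 2.2222.
        SD[R] = 1.4907.
Step 4: Continuity-corrected z = (R + 0.5 - E[R]) / SD[R] = (5 + 0.5 - 6.0000) / 1.4907 = -0.3354.
Step 5: Two-sided p-value via normal approximation = 2*(1 - Phi(|z|)) = 0.737316.
Step 6: alpha = 0.1. fail to reject H0.

R = 5, z = -0.3354, p = 0.737316, fail to reject H0.


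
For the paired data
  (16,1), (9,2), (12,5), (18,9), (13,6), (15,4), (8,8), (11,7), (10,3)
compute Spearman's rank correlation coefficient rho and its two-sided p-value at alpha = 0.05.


Step 1: Rank x and y separately (midranks; no ties here).
rank(x): 16->8, 9->2, 12->5, 18->9, 13->6, 15->7, 8->1, 11->4, 10->3
rank(y): 1->1, 2->2, 5->5, 9->9, 6->6, 4->4, 8->8, 7->7, 3->3
Step 2: d_i = R_x(i) - R_y(i); compute d_i^2.
  (8-1)^2=49, (2-2)^2=0, (5-5)^2=0, (9-9)^2=0, (6-6)^2=0, (7-4)^2=9, (1-8)^2=49, (4-7)^2=9, (3-3)^2=0
sum(d^2) = 116.
Step 3: rho = 1 - 6*116 / (9*(9^2 - 1)) = 1 - 696/720 = 0.033333.
Step 4: Under H0, t = rho * sqrt((n-2)/(1-rho^2)) = 0.0882 ~ t(7).
Step 5: Two-sided p-value from the t-distribution with 7 df = 0.932157.
Step 6: alpha = 0.05. fail to reject H0.

rho = 0.0333, p = 0.932157, fail to reject H0 at alpha = 0.05.


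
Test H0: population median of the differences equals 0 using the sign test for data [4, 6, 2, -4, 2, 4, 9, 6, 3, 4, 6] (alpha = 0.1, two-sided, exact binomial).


Step 1: Discard zero differences. Original n = 11; n_eff = number of nonzero differences = 11.
Nonzero differences (with sign): +4, +6, +2, -4, +2, +4, +9, +6, +3, +4, +6
Step 2: Count signs: positive = 10, negative = 1.
Step 3: Under H0: P(positive) = 0.5, so the number of positives S ~ Bin(11, 0.5).
Step 4: Two-sided exact p-value = sum of Bin(11,0.5) probabilities at or below the observed probability = 0.011719.
Step 5: alpha = 0.1. reject H0.

n_eff = 11, pos = 10, neg = 1, p = 0.011719, reject H0.


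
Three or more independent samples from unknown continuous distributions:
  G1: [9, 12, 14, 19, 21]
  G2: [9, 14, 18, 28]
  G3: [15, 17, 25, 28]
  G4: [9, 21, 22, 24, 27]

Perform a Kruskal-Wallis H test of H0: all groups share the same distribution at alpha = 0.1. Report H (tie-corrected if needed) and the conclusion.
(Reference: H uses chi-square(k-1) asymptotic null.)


Step 1: Combine all N = 18 observations and assign midranks.
sorted (value, group, rank): (9,G1,2), (9,G2,2), (9,G4,2), (12,G1,4), (14,G1,5.5), (14,G2,5.5), (15,G3,7), (17,G3,8), (18,G2,9), (19,G1,10), (21,G1,11.5), (21,G4,11.5), (22,G4,13), (24,G4,14), (25,G3,15), (27,G4,16), (28,G2,17.5), (28,G3,17.5)
Step 2: Sum ranks within each group.
R_1 = 33 (n_1 = 5)
R_2 = 34 (n_2 = 4)
R_3 = 47.5 (n_3 = 4)
R_4 = 56.5 (n_4 = 5)
Step 3: H = 12/(N(N+1)) * sum(R_i^2/n_i) - 3(N+1)
     = 12/(18*19) * (33^2/5 + 34^2/4 + 47.5^2/4 + 56.5^2/5) - 3*19
     = 0.035088 * 1709.31 - 57
     = 2.975877.
Step 4: Ties present; correction factor C = 1 - 42/(18^3 - 18) = 0.992776. Corrected H = 2.975877 / 0.992776 = 2.997531.
Step 5: Under H0, H ~ chi^2(3); p-value = 0.392006.
Step 6: alpha = 0.1. fail to reject H0.

H = 2.9975, df = 3, p = 0.392006, fail to reject H0.


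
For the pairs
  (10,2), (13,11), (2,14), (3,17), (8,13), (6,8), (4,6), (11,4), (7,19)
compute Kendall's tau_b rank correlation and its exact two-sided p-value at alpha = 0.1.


Step 1: Enumerate the 36 unordered pairs (i,j) with i<j and classify each by sign(x_j-x_i) * sign(y_j-y_i).
  (1,2):dx=+3,dy=+9->C; (1,3):dx=-8,dy=+12->D; (1,4):dx=-7,dy=+15->D; (1,5):dx=-2,dy=+11->D
  (1,6):dx=-4,dy=+6->D; (1,7):dx=-6,dy=+4->D; (1,8):dx=+1,dy=+2->C; (1,9):dx=-3,dy=+17->D
  (2,3):dx=-11,dy=+3->D; (2,4):dx=-10,dy=+6->D; (2,5):dx=-5,dy=+2->D; (2,6):dx=-7,dy=-3->C
  (2,7):dx=-9,dy=-5->C; (2,8):dx=-2,dy=-7->C; (2,9):dx=-6,dy=+8->D; (3,4):dx=+1,dy=+3->C
  (3,5):dx=+6,dy=-1->D; (3,6):dx=+4,dy=-6->D; (3,7):dx=+2,dy=-8->D; (3,8):dx=+9,dy=-10->D
  (3,9):dx=+5,dy=+5->C; (4,5):dx=+5,dy=-4->D; (4,6):dx=+3,dy=-9->D; (4,7):dx=+1,dy=-11->D
  (4,8):dx=+8,dy=-13->D; (4,9):dx=+4,dy=+2->C; (5,6):dx=-2,dy=-5->C; (5,7):dx=-4,dy=-7->C
  (5,8):dx=+3,dy=-9->D; (5,9):dx=-1,dy=+6->D; (6,7):dx=-2,dy=-2->C; (6,8):dx=+5,dy=-4->D
  (6,9):dx=+1,dy=+11->C; (7,8):dx=+7,dy=-2->D; (7,9):dx=+3,dy=+13->C; (8,9):dx=-4,dy=+15->D
Step 2: C = 13, D = 23, total pairs = 36.
Step 3: tau = (C - D)/(n(n-1)/2) = (13 - 23)/36 = -0.277778.
Step 4: Exact two-sided p-value (enumerate n! = 362880 permutations of y under H0): p = 0.358488.
Step 5: alpha = 0.1. fail to reject H0.

tau_b = -0.2778 (C=13, D=23), p = 0.358488, fail to reject H0.


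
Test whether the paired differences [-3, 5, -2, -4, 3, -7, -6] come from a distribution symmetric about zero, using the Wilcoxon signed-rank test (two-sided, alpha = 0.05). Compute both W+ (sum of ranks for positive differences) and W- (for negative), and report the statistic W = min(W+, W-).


Step 1: Drop any zero differences (none here) and take |d_i|.
|d| = [3, 5, 2, 4, 3, 7, 6]
Step 2: Midrank |d_i| (ties get averaged ranks).
ranks: |3|->2.5, |5|->5, |2|->1, |4|->4, |3|->2.5, |7|->7, |6|->6
Step 3: Attach original signs; sum ranks with positive sign and with negative sign.
W+ = 5 + 2.5 = 7.5
W- = 2.5 + 1 + 4 + 7 + 6 = 20.5
(Check: W+ + W- = 28 should equal n(n+1)/2 = 28.)
Step 4: Test statistic W = min(W+, W-) = 7.5.
Step 5: Ties in |d|, so use the tie-corrected normal approximation.
        E[W] = n(n+1)/4 = 7*8/4 = 14.
        Tie groups: |d|=3 (t=2); sum(t^3 - t) = 6.
        Var[W] = n(n+1)(2n+1)/24 - sum(t^3-t)/48 = 840/24 - 6/48 = 34.875.
        z = (W - E[W]) / sqrt(Var[W]) = (7.5 - 14) / 5.9055 = -1.1007.
        Two-sided p = 2*Phi(z) = 0.271041.
Step 6: alpha = 0.05. fail to reject H0.

W+ = 7.5, W- = 20.5, W = min = 7.5, p = 0.271041, fail to reject H0.


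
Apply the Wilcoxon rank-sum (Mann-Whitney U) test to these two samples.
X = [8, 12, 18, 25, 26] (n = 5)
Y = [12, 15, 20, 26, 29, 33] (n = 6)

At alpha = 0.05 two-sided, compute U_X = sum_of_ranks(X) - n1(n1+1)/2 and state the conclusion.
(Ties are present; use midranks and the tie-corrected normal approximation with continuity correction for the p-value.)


Step 1: Combine and sort all 11 observations; assign midranks.
sorted (value, group): (8,X), (12,X), (12,Y), (15,Y), (18,X), (20,Y), (25,X), (26,X), (26,Y), (29,Y), (33,Y)
ranks: 8->1, 12->2.5, 12->2.5, 15->4, 18->5, 20->6, 25->7, 26->8.5, 26->8.5, 29->10, 33->11
Step 2: Rank sum for X: R1 = 1 + 2.5 + 5 + 7 + 8.5 = 24.
Step 3: U_X = R1 - n1(n1+1)/2 = 24 - 5*6/2 = 24 - 15 = 9.
       U_Y = n1*n2 - U_X = 30 - 9 = 21.
Step 4: Ties are present, so use the tie-corrected normal approximation (with continuity correction) for the p-value.
Step 5: p-value = 0.313093; compare to alpha = 0.05. fail to reject H0.

U_X = 9, p = 0.313093, fail to reject H0 at alpha = 0.05.


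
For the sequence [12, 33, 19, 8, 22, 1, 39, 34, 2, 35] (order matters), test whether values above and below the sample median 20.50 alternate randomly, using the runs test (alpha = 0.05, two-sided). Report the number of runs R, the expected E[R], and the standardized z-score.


Step 1: Compute median = 20.50; label A = above, B = below.
Labels in order: BABBABAABA  (n_A = 5, n_B = 5)
Step 2: Count runs R = 8.
Step 3: Under H0 (random ordering), E[R] = 2*n_A*n_B/(n_A+n_B) + 1 = 2*5*5/10 + 1 = 6.0000.
        Var[R] = 2*n_A*n_B*(2*n_A*n_B - n_A - n_B) / ((n_A+n_B)^2 * (n_A+n_B-1)) = 2000/900 = 2.2222.
        SD[R] = 1.4907.
Step 4: Continuity-corrected z = (R - 0.5 - E[R]) / SD[R] = (8 - 0.5 - 6.0000) / 1.4907 = 1.0062.
Step 5: Two-sided p-value via normal approximation = 2*(1 - Phi(|z|)) = 0.314305.
Step 6: alpha = 0.05. fail to reject H0.

R = 8, z = 1.0062, p = 0.314305, fail to reject H0.


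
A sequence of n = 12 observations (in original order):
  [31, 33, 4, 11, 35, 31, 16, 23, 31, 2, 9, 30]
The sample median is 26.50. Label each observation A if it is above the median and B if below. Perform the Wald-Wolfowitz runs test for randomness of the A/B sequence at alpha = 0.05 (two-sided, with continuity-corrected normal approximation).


Step 1: Compute median = 26.50; label A = above, B = below.
Labels in order: AABBAABBABBA  (n_A = 6, n_B = 6)
Step 2: Count runs R = 7.
Step 3: Under H0 (random ordering), E[R] = 2*n_A*n_B/(n_A+n_B) + 1 = 2*6*6/12 + 1 = 7.0000.
        Var[R] = 2*n_A*n_B*(2*n_A*n_B - n_A - n_B) / ((n_A+n_B)^2 * (n_A+n_B-1)) = 4320/1584 = 2.7273.
        SD[R] = 1.6514.
Step 4: R = E[R], so z = 0 with no continuity correction.
Step 5: Two-sided p-value via normal approximation = 2*(1 - Phi(|z|)) = 1.000000.
Step 6: alpha = 0.05. fail to reject H0.

R = 7, z = 0.0000, p = 1.000000, fail to reject H0.


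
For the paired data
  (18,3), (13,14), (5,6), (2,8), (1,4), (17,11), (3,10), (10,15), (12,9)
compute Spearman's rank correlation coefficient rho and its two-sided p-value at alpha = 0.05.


Step 1: Rank x and y separately (midranks; no ties here).
rank(x): 18->9, 13->7, 5->4, 2->2, 1->1, 17->8, 3->3, 10->5, 12->6
rank(y): 3->1, 14->8, 6->3, 8->4, 4->2, 11->7, 10->6, 15->9, 9->5
Step 2: d_i = R_x(i) - R_y(i); compute d_i^2.
  (9-1)^2=64, (7-8)^2=1, (4-3)^2=1, (2-4)^2=4, (1-2)^2=1, (8-7)^2=1, (3-6)^2=9, (5-9)^2=16, (6-5)^2=1
sum(d^2) = 98.
Step 3: rho = 1 - 6*98 / (9*(9^2 - 1)) = 1 - 588/720 = 0.183333.
Step 4: Under H0, t = rho * sqrt((n-2)/(1-rho^2)) = 0.4934 ~ t(7).
Step 5: Two-sided p-value from the t-distribution with 7 df = 0.636820.
Step 6: alpha = 0.05. fail to reject H0.

rho = 0.1833, p = 0.636820, fail to reject H0 at alpha = 0.05.


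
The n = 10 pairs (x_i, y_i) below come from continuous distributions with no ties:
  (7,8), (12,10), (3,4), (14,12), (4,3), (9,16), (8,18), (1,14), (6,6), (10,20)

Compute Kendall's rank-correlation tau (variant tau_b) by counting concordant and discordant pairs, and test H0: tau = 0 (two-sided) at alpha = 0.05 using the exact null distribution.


Step 1: Enumerate the 45 unordered pairs (i,j) with i<j and classify each by sign(x_j-x_i) * sign(y_j-y_i).
  (1,2):dx=+5,dy=+2->C; (1,3):dx=-4,dy=-4->C; (1,4):dx=+7,dy=+4->C; (1,5):dx=-3,dy=-5->C
  (1,6):dx=+2,dy=+8->C; (1,7):dx=+1,dy=+10->C; (1,8):dx=-6,dy=+6->D; (1,9):dx=-1,dy=-2->C
  (1,10):dx=+3,dy=+12->C; (2,3):dx=-9,dy=-6->C; (2,4):dx=+2,dy=+2->C; (2,5):dx=-8,dy=-7->C
  (2,6):dx=-3,dy=+6->D; (2,7):dx=-4,dy=+8->D; (2,8):dx=-11,dy=+4->D; (2,9):dx=-6,dy=-4->C
  (2,10):dx=-2,dy=+10->D; (3,4):dx=+11,dy=+8->C; (3,5):dx=+1,dy=-1->D; (3,6):dx=+6,dy=+12->C
  (3,7):dx=+5,dy=+14->C; (3,8):dx=-2,dy=+10->D; (3,9):dx=+3,dy=+2->C; (3,10):dx=+7,dy=+16->C
  (4,5):dx=-10,dy=-9->C; (4,6):dx=-5,dy=+4->D; (4,7):dx=-6,dy=+6->D; (4,8):dx=-13,dy=+2->D
  (4,9):dx=-8,dy=-6->C; (4,10):dx=-4,dy=+8->D; (5,6):dx=+5,dy=+13->C; (5,7):dx=+4,dy=+15->C
  (5,8):dx=-3,dy=+11->D; (5,9):dx=+2,dy=+3->C; (5,10):dx=+6,dy=+17->C; (6,7):dx=-1,dy=+2->D
  (6,8):dx=-8,dy=-2->C; (6,9):dx=-3,dy=-10->C; (6,10):dx=+1,dy=+4->C; (7,8):dx=-7,dy=-4->C
  (7,9):dx=-2,dy=-12->C; (7,10):dx=+2,dy=+2->C; (8,9):dx=+5,dy=-8->D; (8,10):dx=+9,dy=+6->C
  (9,10):dx=+4,dy=+14->C
Step 2: C = 31, D = 14, total pairs = 45.
Step 3: tau = (C - D)/(n(n-1)/2) = (31 - 14)/45 = 0.377778.
Step 4: Exact two-sided p-value (enumerate n! = 3628800 permutations of y under H0): p = 0.155742.
Step 5: alpha = 0.05. fail to reject H0.

tau_b = 0.3778 (C=31, D=14), p = 0.155742, fail to reject H0.


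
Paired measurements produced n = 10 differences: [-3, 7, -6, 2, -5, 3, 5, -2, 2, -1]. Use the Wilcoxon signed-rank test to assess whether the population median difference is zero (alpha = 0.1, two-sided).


Step 1: Drop any zero differences (none here) and take |d_i|.
|d| = [3, 7, 6, 2, 5, 3, 5, 2, 2, 1]
Step 2: Midrank |d_i| (ties get averaged ranks).
ranks: |3|->5.5, |7|->10, |6|->9, |2|->3, |5|->7.5, |3|->5.5, |5|->7.5, |2|->3, |2|->3, |1|->1
Step 3: Attach original signs; sum ranks with positive sign and with negative sign.
W+ = 10 + 3 + 5.5 + 7.5 + 3 = 29
W- = 5.5 + 9 + 7.5 + 3 + 1 = 26
(Check: W+ + W- = 55 should equal n(n+1)/2 = 55.)
Step 4: Test statistic W = min(W+, W-) = 26.
Step 5: Ties in |d|, so use the tie-corrected normal approximation.
        E[W] = n(n+1)/4 = 10*11/4 = 27.5.
        Tie groups: |d|=2 (t=3), |d|=3 (t=2), |d|=5 (t=2); sum(t^3 - t) = 36.
        Var[W] = n(n+1)(2n+1)/24 - sum(t^3-t)/48 = 2310/24 - 36/48 = 95.5.
        z = (W - E[W]) / sqrt(Var[W]) = (26 - 27.5) / 9.7724 = -0.1535.
        Two-sided p = 2*Phi(z) = 0.878009.
Step 6: alpha = 0.1. fail to reject H0.

W+ = 29, W- = 26, W = min = 26, p = 0.878009, fail to reject H0.


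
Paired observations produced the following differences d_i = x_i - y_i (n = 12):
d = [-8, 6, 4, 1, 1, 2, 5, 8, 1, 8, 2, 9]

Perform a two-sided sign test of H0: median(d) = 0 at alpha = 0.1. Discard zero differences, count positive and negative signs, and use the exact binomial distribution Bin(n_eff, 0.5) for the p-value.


Step 1: Discard zero differences. Original n = 12; n_eff = number of nonzero differences = 12.
Nonzero differences (with sign): -8, +6, +4, +1, +1, +2, +5, +8, +1, +8, +2, +9
Step 2: Count signs: positive = 11, negative = 1.
Step 3: Under H0: P(positive) = 0.5, so the number of positives S ~ Bin(12, 0.5).
Step 4: Two-sided exact p-value = sum of Bin(12,0.5) probabilities at or below the observed probability = 0.006348.
Step 5: alpha = 0.1. reject H0.

n_eff = 12, pos = 11, neg = 1, p = 0.006348, reject H0.


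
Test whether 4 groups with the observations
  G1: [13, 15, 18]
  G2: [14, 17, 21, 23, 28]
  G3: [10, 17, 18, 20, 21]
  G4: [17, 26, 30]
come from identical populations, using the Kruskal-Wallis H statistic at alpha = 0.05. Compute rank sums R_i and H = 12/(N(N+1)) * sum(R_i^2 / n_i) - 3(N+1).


Step 1: Combine all N = 16 observations and assign midranks.
sorted (value, group, rank): (10,G3,1), (13,G1,2), (14,G2,3), (15,G1,4), (17,G2,6), (17,G3,6), (17,G4,6), (18,G1,8.5), (18,G3,8.5), (20,G3,10), (21,G2,11.5), (21,G3,11.5), (23,G2,13), (26,G4,14), (28,G2,15), (30,G4,16)
Step 2: Sum ranks within each group.
R_1 = 14.5 (n_1 = 3)
R_2 = 48.5 (n_2 = 5)
R_3 = 37 (n_3 = 5)
R_4 = 36 (n_4 = 3)
Step 3: H = 12/(N(N+1)) * sum(R_i^2/n_i) - 3(N+1)
     = 12/(16*17) * (14.5^2/3 + 48.5^2/5 + 37^2/5 + 36^2/3) - 3*17
     = 0.044118 * 1246.33 - 51
     = 3.985294.
Step 4: Ties present; correction factor C = 1 - 36/(16^3 - 16) = 0.991176. Corrected H = 3.985294 / 0.991176 = 4.020772.
Step 5: Under H0, H ~ chi^2(3); p-value = 0.259230.
Step 6: alpha = 0.05. fail to reject H0.

H = 4.0208, df = 3, p = 0.259230, fail to reject H0.


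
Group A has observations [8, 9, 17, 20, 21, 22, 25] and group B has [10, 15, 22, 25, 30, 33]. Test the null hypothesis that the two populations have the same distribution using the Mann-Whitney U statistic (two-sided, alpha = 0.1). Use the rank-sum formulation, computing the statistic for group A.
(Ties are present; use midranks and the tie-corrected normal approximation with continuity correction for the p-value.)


Step 1: Combine and sort all 13 observations; assign midranks.
sorted (value, group): (8,X), (9,X), (10,Y), (15,Y), (17,X), (20,X), (21,X), (22,X), (22,Y), (25,X), (25,Y), (30,Y), (33,Y)
ranks: 8->1, 9->2, 10->3, 15->4, 17->5, 20->6, 21->7, 22->8.5, 22->8.5, 25->10.5, 25->10.5, 30->12, 33->13
Step 2: Rank sum for X: R1 = 1 + 2 + 5 + 6 + 7 + 8.5 + 10.5 = 40.
Step 3: U_X = R1 - n1(n1+1)/2 = 40 - 7*8/2 = 40 - 28 = 12.
       U_Y = n1*n2 - U_X = 42 - 12 = 30.
Step 4: Ties are present, so use the tie-corrected normal approximation (with continuity correction) for the p-value.
Step 5: p-value = 0.223363; compare to alpha = 0.1. fail to reject H0.

U_X = 12, p = 0.223363, fail to reject H0 at alpha = 0.1.


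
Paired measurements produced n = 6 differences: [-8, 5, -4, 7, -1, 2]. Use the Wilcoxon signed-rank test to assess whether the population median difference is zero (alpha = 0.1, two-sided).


Step 1: Drop any zero differences (none here) and take |d_i|.
|d| = [8, 5, 4, 7, 1, 2]
Step 2: Midrank |d_i| (ties get averaged ranks).
ranks: |8|->6, |5|->4, |4|->3, |7|->5, |1|->1, |2|->2
Step 3: Attach original signs; sum ranks with positive sign and with negative sign.
W+ = 4 + 5 + 2 = 11
W- = 6 + 3 + 1 = 10
(Check: W+ + W- = 21 should equal n(n+1)/2 = 21.)
Step 4: Test statistic W = min(W+, W-) = 10.
Step 5: No ties, so the exact null distribution over the 2^6 = 64 sign assignments gives the two-sided p-value = 1.000000.
Step 6: alpha = 0.1. fail to reject H0.

W+ = 11, W- = 10, W = min = 10, p = 1.000000, fail to reject H0.
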